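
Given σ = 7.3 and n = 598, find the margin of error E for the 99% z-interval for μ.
Margin of error = 0.77

Margin of error = z* · σ/√n
= 2.576 · 7.3/√598
= 2.576 · 7.3/24.4540
= 0.77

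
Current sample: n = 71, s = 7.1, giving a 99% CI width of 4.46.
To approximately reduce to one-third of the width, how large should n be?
n ≈ 639

CI width ∝ 1/√n
To reduce width by factor 3, need √n to grow by 3 → need 3² = 9 times as many samples.

Current: n = 71, width = 4.46
New: n = 639, width ≈ 1.45

Width reduced by factor of 4.46/1.45 = 3.08.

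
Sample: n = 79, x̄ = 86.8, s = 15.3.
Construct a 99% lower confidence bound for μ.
μ ≥ 82.71

Lower bound (one-sided):
t* = 2.375 (one-sided for 99%)
Lower bound = x̄ - t* · s/√n = 86.8 - 2.375 · 15.3/√79 = 82.71

We are 99% confident that μ ≥ 82.71.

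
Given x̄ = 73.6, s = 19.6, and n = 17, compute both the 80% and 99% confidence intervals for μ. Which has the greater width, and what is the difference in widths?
99% CI is wider by 15.06

df = 16
80% CI: t* = 1.337, (67.24, 79.96), width = 2 · t* · s/√n = 12.71
99% CI: t* = 2.921, (59.71, 87.49), width = 2 · t* · s/√n = 27.77

The 99% CI is wider by 27.77 - 12.71 = 15.06.
Higher confidence requires a wider interval.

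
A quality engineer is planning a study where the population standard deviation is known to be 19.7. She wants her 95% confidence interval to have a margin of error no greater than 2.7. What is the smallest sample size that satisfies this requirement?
n ≥ 205

For margin E ≤ 2.7:
n ≥ (z* · σ / E)²
n ≥ (1.960 · 19.7 / 2.7)²
n ≥ 204.51

Minimum n = 205 (rounding up)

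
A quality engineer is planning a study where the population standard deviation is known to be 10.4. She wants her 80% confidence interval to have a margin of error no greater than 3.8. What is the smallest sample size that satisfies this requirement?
n ≥ 13

For margin E ≤ 3.8:
n ≥ (z* · σ / E)²
n ≥ (1.282 · 10.4 / 3.8)²
n ≥ 12.31

Minimum n = 13 (rounding up)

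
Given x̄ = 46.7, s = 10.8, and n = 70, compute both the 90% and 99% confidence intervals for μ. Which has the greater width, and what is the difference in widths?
99% CI is wider by 2.54

df = 69
90% CI: t* = 1.667, (44.55, 48.85), width = 2 · t* · s/√n = 4.30
99% CI: t* = 2.649, (43.28, 50.12), width = 2 · t* · s/√n = 6.84

The 99% CI is wider by 6.84 - 4.30 = 2.54.
Higher confidence requires a wider interval.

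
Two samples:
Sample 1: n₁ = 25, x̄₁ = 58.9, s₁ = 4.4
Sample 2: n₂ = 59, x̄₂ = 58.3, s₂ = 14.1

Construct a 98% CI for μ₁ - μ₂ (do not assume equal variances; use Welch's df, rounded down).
(-4.24, 5.44)

Difference: x̄₁ - x̄₂ = 0.60
SE = √(s₁²/n₁ + s₂²/n₂) = √(4.4²/25 + 14.1²/59) = 2.0357
df = 77.79 → 77 (Welch–Satterthwaite, rounded down)
t* = 2.376

CI: 0.60 ± 2.376 · 2.0357 = 0.60 ± 4.84 = (-4.24, 5.44)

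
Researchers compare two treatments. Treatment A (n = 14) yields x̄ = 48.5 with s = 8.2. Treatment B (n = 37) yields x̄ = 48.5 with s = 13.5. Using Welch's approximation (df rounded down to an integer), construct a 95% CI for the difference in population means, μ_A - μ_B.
(-6.31, 6.31)

Difference: x̄₁ - x̄₂ = 0.00
SE = √(s₁²/n₁ + s₂²/n₂) = √(8.2²/14 + 13.5²/37) = 3.1191
df = 38.66 → 38 (Welch–Satterthwaite, rounded down)
t* = 2.024

CI: 0.00 ± 2.024 · 3.1191 = 0.00 ± 6.31 = (-6.31, 6.31)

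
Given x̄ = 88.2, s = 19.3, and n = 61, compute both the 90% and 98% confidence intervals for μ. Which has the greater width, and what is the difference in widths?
98% CI is wider by 3.55

df = 60
90% CI: t* = 1.671, (84.07, 92.33), width = 2 · t* · s/√n = 8.26
98% CI: t* = 2.390, (82.29, 94.11), width = 2 · t* · s/√n = 11.81

The 98% CI is wider by 11.81 - 8.26 = 3.55.
Higher confidence requires a wider interval.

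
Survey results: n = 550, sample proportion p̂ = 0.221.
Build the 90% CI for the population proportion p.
(0.192, 0.250)

Proportion CI:
SE = √(p̂(1-p̂)/n) = √(0.221 · 0.779 / 550) = 0.01769

z* = 1.645
Margin = z* · SE = 1.645 · 0.01769 = 0.0291

CI: 0.221 ± 0.0291 = (0.192, 0.250)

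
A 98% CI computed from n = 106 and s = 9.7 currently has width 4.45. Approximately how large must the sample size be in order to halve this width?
n ≈ 424

CI width ∝ 1/√n
To reduce width by factor 2, need √n to grow by 2 → need 2² = 4 times as many samples.

Current: n = 106, width = 4.45
New: n = 424, width ≈ 2.20

Width reduced by factor of 4.45/2.20 = 2.02.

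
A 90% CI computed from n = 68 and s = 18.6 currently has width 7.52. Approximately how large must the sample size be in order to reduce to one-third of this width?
n ≈ 612

CI width ∝ 1/√n
To reduce width by factor 3, need √n to grow by 3 → need 3² = 9 times as many samples.

Current: n = 68, width = 7.52
New: n = 612, width ≈ 2.48

Width reduced by factor of 7.52/2.48 = 3.03.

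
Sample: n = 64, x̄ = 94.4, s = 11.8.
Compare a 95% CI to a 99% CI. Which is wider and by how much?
99% CI is wider by 1.95

df = 63
95% CI: t* = 1.998, (91.45, 97.35), width = 2 · t* · s/√n = 5.89
99% CI: t* = 2.656, (90.48, 98.32), width = 2 · t* · s/√n = 7.84

The 99% CI is wider by 7.84 - 5.89 = 1.95.
Higher confidence requires a wider interval.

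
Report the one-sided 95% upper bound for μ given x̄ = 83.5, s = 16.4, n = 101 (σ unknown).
μ ≤ 86.21

Upper bound (one-sided):
t* = 1.660 (one-sided for 95%)
Upper bound = x̄ + t* · s/√n = 83.5 + 1.660 · 16.4/√101 = 86.21

We are 95% confident that μ ≤ 86.21.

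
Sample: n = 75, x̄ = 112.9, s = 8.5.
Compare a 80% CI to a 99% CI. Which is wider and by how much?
99% CI is wider by 2.65

df = 74
80% CI: t* = 1.293, (111.63, 114.17), width = 2 · t* · s/√n = 2.54
99% CI: t* = 2.644, (110.30, 115.50), width = 2 · t* · s/√n = 5.19

The 99% CI is wider by 5.19 - 2.54 = 2.65.
Higher confidence requires a wider interval.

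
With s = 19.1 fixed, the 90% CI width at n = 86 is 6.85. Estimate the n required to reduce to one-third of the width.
n ≈ 774

CI width ∝ 1/√n
To reduce width by factor 3, need √n to grow by 3 → need 3² = 9 times as many samples.

Current: n = 86, width = 6.85
New: n = 774, width ≈ 2.26

Width reduced by factor of 6.85/2.26 = 3.03.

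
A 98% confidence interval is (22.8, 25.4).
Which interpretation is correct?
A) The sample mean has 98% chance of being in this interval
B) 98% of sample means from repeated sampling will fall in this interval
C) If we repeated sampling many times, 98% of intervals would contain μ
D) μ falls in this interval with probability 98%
C

A) Wrong — x̄ is observed and sits in the interval by construction.
B) Wrong — coverage applies to intervals containing μ, not to future x̄ values.
C) Correct — this is the frequentist long-run coverage interpretation.
D) Wrong — μ is fixed; the randomness lives in the interval, not in μ.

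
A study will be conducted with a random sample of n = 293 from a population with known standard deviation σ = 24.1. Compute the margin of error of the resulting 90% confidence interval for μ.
Margin of error = 2.32

Margin of error = z* · σ/√n
= 1.645 · 24.1/√293
= 1.645 · 24.1/17.1172
= 2.32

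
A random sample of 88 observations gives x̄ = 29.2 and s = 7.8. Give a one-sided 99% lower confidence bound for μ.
μ ≥ 27.23

Lower bound (one-sided):
t* = 2.370 (one-sided for 99%)
Lower bound = x̄ - t* · s/√n = 29.2 - 2.370 · 7.8/√88 = 27.23

We are 99% confident that μ ≥ 27.23.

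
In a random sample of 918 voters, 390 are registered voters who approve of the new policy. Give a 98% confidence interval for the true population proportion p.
(0.387, 0.463)

Proportion CI:
p̂ = 390/918 = 0.42484
SE = √(p̂(1-p̂)/n) = √(0.42484 · 0.57516 / 918) = 0.01631

z* = 2.326
Margin = z* · SE = 2.326 · 0.01631 = 0.0379

CI: 0.42484 ± 0.0379 = (0.387, 0.463)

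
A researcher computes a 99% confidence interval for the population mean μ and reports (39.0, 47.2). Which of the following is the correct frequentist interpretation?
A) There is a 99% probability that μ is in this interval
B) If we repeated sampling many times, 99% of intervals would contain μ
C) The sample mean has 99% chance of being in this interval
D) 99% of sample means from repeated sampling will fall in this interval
B

A) Wrong — μ is fixed; the randomness lives in the interval, not in μ.
B) Correct — this is the frequentist long-run coverage interpretation.
C) Wrong — x̄ is observed and sits in the interval by construction.
D) Wrong — coverage applies to intervals containing μ, not to future x̄ values.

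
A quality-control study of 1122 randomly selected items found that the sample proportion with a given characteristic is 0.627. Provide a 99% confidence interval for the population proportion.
(0.590, 0.664)

Proportion CI:
SE = √(p̂(1-p̂)/n) = √(0.627 · 0.373 / 1122) = 0.01444

z* = 2.576
Margin = z* · SE = 2.576 · 0.01444 = 0.0372

CI: 0.627 ± 0.0372 = (0.590, 0.664)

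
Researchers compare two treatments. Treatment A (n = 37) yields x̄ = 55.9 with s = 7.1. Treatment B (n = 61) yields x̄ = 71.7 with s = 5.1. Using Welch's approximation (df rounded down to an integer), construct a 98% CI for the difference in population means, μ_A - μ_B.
(-19.00, -12.60)

Difference: x̄₁ - x̄₂ = -15.80
SE = √(s₁²/n₁ + s₂²/n₂) = √(7.1²/37 + 5.1²/61) = 1.3375
df = 58.61 → 58 (Welch–Satterthwaite, rounded down)
t* = 2.392

CI: -15.80 ± 2.392 · 1.3375 = -15.80 ± 3.20 = (-19.00, -12.60)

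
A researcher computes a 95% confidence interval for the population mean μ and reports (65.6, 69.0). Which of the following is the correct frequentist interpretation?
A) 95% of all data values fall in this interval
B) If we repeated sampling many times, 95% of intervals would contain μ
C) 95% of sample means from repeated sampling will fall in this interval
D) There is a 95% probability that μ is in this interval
B

A) Wrong — a CI is about the parameter μ, not individual data values.
B) Correct — this is the frequentist long-run coverage interpretation.
C) Wrong — coverage applies to intervals containing μ, not to future x̄ values.
D) Wrong — μ is fixed; the randomness lives in the interval, not in μ.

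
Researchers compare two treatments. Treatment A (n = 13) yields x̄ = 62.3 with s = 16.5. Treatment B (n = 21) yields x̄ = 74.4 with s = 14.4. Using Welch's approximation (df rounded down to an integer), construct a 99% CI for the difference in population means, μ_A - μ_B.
(-27.75, 3.55)

Difference: x̄₁ - x̄₂ = -12.10
SE = √(s₁²/n₁ + s₂²/n₂) = √(16.5²/13 + 14.4²/21) = 5.5513
df = 22.93 → 22 (Welch–Satterthwaite, rounded down)
t* = 2.819

CI: -12.10 ± 2.819 · 5.5513 = -12.10 ± 15.65 = (-27.75, 3.55)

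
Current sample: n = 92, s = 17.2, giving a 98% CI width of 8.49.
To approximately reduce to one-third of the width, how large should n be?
n ≈ 828

CI width ∝ 1/√n
To reduce width by factor 3, need √n to grow by 3 → need 3² = 9 times as many samples.

Current: n = 92, width = 8.49
New: n = 828, width ≈ 2.79

Width reduced by factor of 8.49/2.79 = 3.04.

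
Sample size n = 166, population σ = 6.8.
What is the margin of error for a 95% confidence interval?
Margin of error = 1.03

Margin of error = z* · σ/√n
= 1.960 · 6.8/√166
= 1.960 · 6.8/12.8841
= 1.03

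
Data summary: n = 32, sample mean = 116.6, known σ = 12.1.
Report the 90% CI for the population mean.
(113.08, 120.12)

z-interval (σ known):
z* = 1.645 for 90% confidence

Margin of error = z* · σ/√n = 1.645 · 12.1/√32 = 3.52

CI: (116.6 - 3.52, 116.6 + 3.52) = (113.08, 120.12)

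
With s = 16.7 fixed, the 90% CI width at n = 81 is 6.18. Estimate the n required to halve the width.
n ≈ 324

CI width ∝ 1/√n
To reduce width by factor 2, need √n to grow by 2 → need 2² = 4 times as many samples.

Current: n = 81, width = 6.18
New: n = 324, width ≈ 3.06

Width reduced by factor of 6.18/3.06 = 2.02.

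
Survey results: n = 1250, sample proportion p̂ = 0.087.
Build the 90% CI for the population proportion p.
(0.074, 0.100)

Proportion CI:
SE = √(p̂(1-p̂)/n) = √(0.087 · 0.913 / 1250) = 0.00797

z* = 1.645
Margin = z* · SE = 1.645 · 0.00797 = 0.0131

CI: 0.087 ± 0.0131 = (0.074, 0.100)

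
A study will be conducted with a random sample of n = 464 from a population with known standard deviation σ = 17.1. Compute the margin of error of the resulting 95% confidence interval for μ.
Margin of error = 1.56

Margin of error = z* · σ/√n
= 1.960 · 17.1/√464
= 1.960 · 17.1/21.5407
= 1.56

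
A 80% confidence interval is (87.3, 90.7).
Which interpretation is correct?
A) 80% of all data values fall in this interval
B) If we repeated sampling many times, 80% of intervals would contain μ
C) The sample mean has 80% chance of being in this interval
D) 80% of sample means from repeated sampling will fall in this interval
B

A) Wrong — a CI is about the parameter μ, not individual data values.
B) Correct — this is the frequentist long-run coverage interpretation.
C) Wrong — x̄ is observed and sits in the interval by construction.
D) Wrong — coverage applies to intervals containing μ, not to future x̄ values.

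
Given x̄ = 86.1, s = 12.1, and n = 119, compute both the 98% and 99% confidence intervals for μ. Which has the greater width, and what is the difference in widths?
99% CI is wider by 0.58

df = 118
98% CI: t* = 2.358, (83.48, 88.72), width = 2 · t* · s/√n = 5.23
99% CI: t* = 2.618, (83.20, 89.00), width = 2 · t* · s/√n = 5.81

The 99% CI is wider by 5.81 - 5.23 = 0.58.
Higher confidence requires a wider interval.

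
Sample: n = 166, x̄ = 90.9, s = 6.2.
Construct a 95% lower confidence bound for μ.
μ ≥ 90.10

Lower bound (one-sided):
t* = 1.654 (one-sided for 95%)
Lower bound = x̄ - t* · s/√n = 90.9 - 1.654 · 6.2/√166 = 90.10

We are 95% confident that μ ≥ 90.10.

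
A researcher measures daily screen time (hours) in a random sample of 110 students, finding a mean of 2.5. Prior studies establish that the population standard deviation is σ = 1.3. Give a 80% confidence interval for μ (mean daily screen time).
(2.34, 2.66)

z-interval (σ known):
z* = 1.282 for 80% confidence

Margin of error = z* · σ/√n = 1.282 · 1.3/√110 = 0.16

CI: (2.5 - 0.16, 2.5 + 0.16) = (2.34, 2.66)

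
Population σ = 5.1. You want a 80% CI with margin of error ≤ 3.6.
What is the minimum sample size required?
n ≥ 4

For margin E ≤ 3.6:
n ≥ (z* · σ / E)²
n ≥ (1.282 · 5.1 / 3.6)²
n ≥ 3.30

Minimum n = 4 (rounding up)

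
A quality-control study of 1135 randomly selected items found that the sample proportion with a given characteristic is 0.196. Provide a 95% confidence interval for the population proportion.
(0.173, 0.219)

Proportion CI:
SE = √(p̂(1-p̂)/n) = √(0.196 · 0.804 / 1135) = 0.01178

z* = 1.960
Margin = z* · SE = 1.960 · 0.01178 = 0.0231

CI: 0.196 ± 0.0231 = (0.173, 0.219)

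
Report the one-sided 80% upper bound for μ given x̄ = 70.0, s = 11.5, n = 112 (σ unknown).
μ ≤ 70.92

Upper bound (one-sided):
t* = 0.845 (one-sided for 80%)
Upper bound = x̄ + t* · s/√n = 70.0 + 0.845 · 11.5/√112 = 70.92

We are 80% confident that μ ≤ 70.92.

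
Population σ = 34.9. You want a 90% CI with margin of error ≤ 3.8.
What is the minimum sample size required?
n ≥ 229

For margin E ≤ 3.8:
n ≥ (z* · σ / E)²
n ≥ (1.645 · 34.9 / 3.8)²
n ≥ 228.25

Minimum n = 229 (rounding up)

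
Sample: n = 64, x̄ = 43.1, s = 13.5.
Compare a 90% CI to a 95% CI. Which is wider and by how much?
95% CI is wider by 1.11

df = 63
90% CI: t* = 1.669, (40.28, 45.92), width = 2 · t* · s/√n = 5.63
95% CI: t* = 1.998, (39.73, 46.47), width = 2 · t* · s/√n = 6.74

The 95% CI is wider by 6.74 - 5.63 = 1.11.
Higher confidence requires a wider interval.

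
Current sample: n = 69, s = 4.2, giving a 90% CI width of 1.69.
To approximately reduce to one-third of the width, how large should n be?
n ≈ 621

CI width ∝ 1/√n
To reduce width by factor 3, need √n to grow by 3 → need 3² = 9 times as many samples.

Current: n = 69, width = 1.69
New: n = 621, width ≈ 0.56

Width reduced by factor of 1.69/0.56 = 3.02.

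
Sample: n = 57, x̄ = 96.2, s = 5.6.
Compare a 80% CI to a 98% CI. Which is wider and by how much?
98% CI is wider by 1.63

df = 56
80% CI: t* = 1.297, (95.24, 97.16), width = 2 · t* · s/√n = 1.92
98% CI: t* = 2.395, (94.42, 97.98), width = 2 · t* · s/√n = 3.55

The 98% CI is wider by 3.55 - 1.92 = 1.63.
Higher confidence requires a wider interval.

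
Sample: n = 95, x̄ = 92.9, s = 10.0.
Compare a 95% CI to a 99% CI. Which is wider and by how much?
99% CI is wider by 1.31

df = 94
95% CI: t* = 1.986, (90.86, 94.94), width = 2 · t* · s/√n = 4.08
99% CI: t* = 2.629, (90.20, 95.60), width = 2 · t* · s/√n = 5.39

The 99% CI is wider by 5.39 - 4.08 = 1.31.
Higher confidence requires a wider interval.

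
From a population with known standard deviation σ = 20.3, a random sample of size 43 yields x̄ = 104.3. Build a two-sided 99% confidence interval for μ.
(96.33, 112.27)

z-interval (σ known):
z* = 2.576 for 99% confidence

Margin of error = z* · σ/√n = 2.576 · 20.3/√43 = 7.97

CI: (104.3 - 7.97, 104.3 + 7.97) = (96.33, 112.27)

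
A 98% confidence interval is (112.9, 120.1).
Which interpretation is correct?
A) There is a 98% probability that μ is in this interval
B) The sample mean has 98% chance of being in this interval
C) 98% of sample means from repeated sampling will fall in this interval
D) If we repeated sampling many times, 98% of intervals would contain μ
D

A) Wrong — μ is fixed; the randomness lives in the interval, not in μ.
B) Wrong — x̄ is observed and sits in the interval by construction.
C) Wrong — coverage applies to intervals containing μ, not to future x̄ values.
D) Correct — this is the frequentist long-run coverage interpretation.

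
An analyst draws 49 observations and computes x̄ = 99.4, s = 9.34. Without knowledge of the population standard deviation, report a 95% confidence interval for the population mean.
(96.72, 102.08)

t-interval (σ unknown):
df = n - 1 = 48
t* = 2.011 for 95% confidence

Margin of error = t* · s/√n = 2.011 · 9.34/√49 = 2.68

CI: (96.72, 102.08)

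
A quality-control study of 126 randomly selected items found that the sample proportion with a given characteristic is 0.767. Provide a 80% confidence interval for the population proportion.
(0.719, 0.815)

Proportion CI:
SE = √(p̂(1-p̂)/n) = √(0.767 · 0.233 / 126) = 0.03766

z* = 1.282
Margin = z* · SE = 1.282 · 0.03766 = 0.0483

CI: 0.767 ± 0.0483 = (0.719, 0.815)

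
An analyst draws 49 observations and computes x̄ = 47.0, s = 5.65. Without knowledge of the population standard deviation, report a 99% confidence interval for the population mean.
(44.84, 49.16)

t-interval (σ unknown):
df = n - 1 = 48
t* = 2.682 for 99% confidence

Margin of error = t* · s/√n = 2.682 · 5.65/√49 = 2.16

CI: (44.84, 49.16)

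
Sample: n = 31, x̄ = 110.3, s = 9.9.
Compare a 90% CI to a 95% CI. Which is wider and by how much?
95% CI is wider by 1.23

df = 30
90% CI: t* = 1.697, (107.28, 113.32), width = 2 · t* · s/√n = 6.03
95% CI: t* = 2.042, (106.67, 113.93), width = 2 · t* · s/√n = 7.26

The 95% CI is wider by 7.26 - 6.03 = 1.23.
Higher confidence requires a wider interval.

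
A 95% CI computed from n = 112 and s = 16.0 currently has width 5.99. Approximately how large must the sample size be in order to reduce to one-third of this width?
n ≈ 1008

CI width ∝ 1/√n
To reduce width by factor 3, need √n to grow by 3 → need 3² = 9 times as many samples.

Current: n = 112, width = 5.99
New: n = 1008, width ≈ 1.98

Width reduced by factor of 5.99/1.98 = 3.03.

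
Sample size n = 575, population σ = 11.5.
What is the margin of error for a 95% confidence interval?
Margin of error = 0.94

Margin of error = z* · σ/√n
= 1.960 · 11.5/√575
= 1.960 · 11.5/23.9792
= 0.94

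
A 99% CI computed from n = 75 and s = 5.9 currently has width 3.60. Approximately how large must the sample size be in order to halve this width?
n ≈ 300

CI width ∝ 1/√n
To reduce width by factor 2, need √n to grow by 2 → need 2² = 4 times as many samples.

Current: n = 75, width = 3.60
New: n = 300, width ≈ 1.77

Width reduced by factor of 3.60/1.77 = 2.03.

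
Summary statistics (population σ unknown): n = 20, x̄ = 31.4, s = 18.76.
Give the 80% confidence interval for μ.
(25.83, 36.97)

t-interval (σ unknown):
df = n - 1 = 19
t* = 1.328 for 80% confidence

Margin of error = t* · s/√n = 1.328 · 18.76/√20 = 5.57

CI: (25.83, 36.97)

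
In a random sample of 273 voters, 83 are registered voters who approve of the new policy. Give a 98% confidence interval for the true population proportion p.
(0.239, 0.369)

Proportion CI:
p̂ = 83/273 = 0.30403
SE = √(p̂(1-p̂)/n) = √(0.30403 · 0.69597 / 273) = 0.02784

z* = 2.326
Margin = z* · SE = 2.326 · 0.02784 = 0.0648

CI: 0.30403 ± 0.0648 = (0.239, 0.369)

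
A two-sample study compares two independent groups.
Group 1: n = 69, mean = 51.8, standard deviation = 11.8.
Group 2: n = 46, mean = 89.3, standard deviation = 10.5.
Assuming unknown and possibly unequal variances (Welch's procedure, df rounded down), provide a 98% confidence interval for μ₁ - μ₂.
(-42.46, -32.54)

Difference: x̄₁ - x̄₂ = -37.50
SE = √(s₁²/n₁ + s₂²/n₂) = √(11.8²/69 + 10.5²/46) = 2.1011
df = 103.92 → 103 (Welch–Satterthwaite, rounded down)
t* = 2.363

CI: -37.50 ± 2.363 · 2.1011 = -37.50 ± 4.96 = (-42.46, -32.54)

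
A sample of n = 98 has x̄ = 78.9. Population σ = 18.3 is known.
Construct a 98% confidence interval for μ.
(74.60, 83.20)

z-interval (σ known):
z* = 2.326 for 98% confidence

Margin of error = z* · σ/√n = 2.326 · 18.3/√98 = 4.30

CI: (78.9 - 4.30, 78.9 + 4.30) = (74.60, 83.20)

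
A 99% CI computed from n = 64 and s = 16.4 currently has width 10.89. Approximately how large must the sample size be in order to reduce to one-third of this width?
n ≈ 576

CI width ∝ 1/√n
To reduce width by factor 3, need √n to grow by 3 → need 3² = 9 times as many samples.

Current: n = 64, width = 10.89
New: n = 576, width ≈ 3.53

Width reduced by factor of 10.89/3.53 = 3.08.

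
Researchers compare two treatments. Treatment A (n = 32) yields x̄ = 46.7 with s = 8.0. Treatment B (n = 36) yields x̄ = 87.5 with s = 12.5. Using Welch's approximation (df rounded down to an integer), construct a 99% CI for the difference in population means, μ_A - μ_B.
(-47.50, -34.10)

Difference: x̄₁ - x̄₂ = -40.80
SE = √(s₁²/n₁ + s₂²/n₂) = √(8.0²/32 + 12.5²/36) = 2.5180
df = 60.24 → 60 (Welch–Satterthwaite, rounded down)
t* = 2.660

CI: -40.80 ± 2.660 · 2.5180 = -40.80 ± 6.70 = (-47.50, -34.10)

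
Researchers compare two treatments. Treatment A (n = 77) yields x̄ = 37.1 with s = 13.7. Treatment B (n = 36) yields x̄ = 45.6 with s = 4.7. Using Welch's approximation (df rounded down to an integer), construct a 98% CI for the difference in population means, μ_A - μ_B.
(-12.63, -4.37)

Difference: x̄₁ - x̄₂ = -8.50
SE = √(s₁²/n₁ + s₂²/n₂) = √(13.7²/77 + 4.7²/36) = 1.7468
df = 104.68 → 104 (Welch–Satterthwaite, rounded down)
t* = 2.363

CI: -8.50 ± 2.363 · 1.7468 = -8.50 ± 4.13 = (-12.63, -4.37)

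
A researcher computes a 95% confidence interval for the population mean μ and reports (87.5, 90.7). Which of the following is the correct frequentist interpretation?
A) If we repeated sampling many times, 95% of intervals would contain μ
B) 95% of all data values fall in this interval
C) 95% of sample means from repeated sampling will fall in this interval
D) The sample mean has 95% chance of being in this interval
A

A) Correct — this is the frequentist long-run coverage interpretation.
B) Wrong — a CI is about the parameter μ, not individual data values.
C) Wrong — coverage applies to intervals containing μ, not to future x̄ values.
D) Wrong — x̄ is observed and sits in the interval by construction.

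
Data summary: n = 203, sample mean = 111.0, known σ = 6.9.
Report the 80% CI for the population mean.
(110.38, 111.62)

z-interval (σ known):
z* = 1.282 for 80% confidence

Margin of error = z* · σ/√n = 1.282 · 6.9/√203 = 0.62

CI: (111.0 - 0.62, 111.0 + 0.62) = (110.38, 111.62)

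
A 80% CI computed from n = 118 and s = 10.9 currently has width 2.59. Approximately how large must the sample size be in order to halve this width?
n ≈ 472

CI width ∝ 1/√n
To reduce width by factor 2, need √n to grow by 2 → need 2² = 4 times as many samples.

Current: n = 118, width = 2.59
New: n = 472, width ≈ 1.29

Width reduced by factor of 2.59/1.29 = 2.01.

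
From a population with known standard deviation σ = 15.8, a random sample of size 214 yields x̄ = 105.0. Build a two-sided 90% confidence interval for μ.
(103.22, 106.78)

z-interval (σ known):
z* = 1.645 for 90% confidence

Margin of error = z* · σ/√n = 1.645 · 15.8/√214 = 1.78

CI: (105.0 - 1.78, 105.0 + 1.78) = (103.22, 106.78)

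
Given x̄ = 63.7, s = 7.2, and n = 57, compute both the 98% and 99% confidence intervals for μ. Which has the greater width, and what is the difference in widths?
99% CI is wider by 0.52

df = 56
98% CI: t* = 2.395, (61.42, 65.98), width = 2 · t* · s/√n = 4.57
99% CI: t* = 2.667, (61.16, 66.24), width = 2 · t* · s/√n = 5.09

The 99% CI is wider by 5.09 - 4.57 = 0.52.
Higher confidence requires a wider interval.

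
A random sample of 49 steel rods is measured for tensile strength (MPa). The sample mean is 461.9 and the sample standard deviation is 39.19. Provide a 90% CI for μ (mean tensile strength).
(452.51, 471.29)

t-interval (σ unknown):
df = n - 1 = 48
t* = 1.677 for 90% confidence

Margin of error = t* · s/√n = 1.677 · 39.19/√49 = 9.39

CI: (452.51, 471.29)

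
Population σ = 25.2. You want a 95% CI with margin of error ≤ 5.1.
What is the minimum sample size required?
n ≥ 94

For margin E ≤ 5.1:
n ≥ (z* · σ / E)²
n ≥ (1.960 · 25.2 / 5.1)²
n ≥ 93.79

Minimum n = 94 (rounding up)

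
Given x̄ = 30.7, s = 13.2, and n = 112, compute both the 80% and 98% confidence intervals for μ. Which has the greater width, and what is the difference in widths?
98% CI is wider by 2.67

df = 111
80% CI: t* = 1.289, (29.09, 32.31), width = 2 · t* · s/√n = 3.22
98% CI: t* = 2.360, (27.76, 33.64), width = 2 · t* · s/√n = 5.89

The 98% CI is wider by 5.89 - 3.22 = 2.67.
Higher confidence requires a wider interval.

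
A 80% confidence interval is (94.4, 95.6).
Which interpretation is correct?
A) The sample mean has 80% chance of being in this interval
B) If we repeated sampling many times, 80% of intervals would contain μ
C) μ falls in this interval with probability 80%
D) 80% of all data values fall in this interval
B

A) Wrong — x̄ is observed and sits in the interval by construction.
B) Correct — this is the frequentist long-run coverage interpretation.
C) Wrong — μ is fixed; the randomness lives in the interval, not in μ.
D) Wrong — a CI is about the parameter μ, not individual data values.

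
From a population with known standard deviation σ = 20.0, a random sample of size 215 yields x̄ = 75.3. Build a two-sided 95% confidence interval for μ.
(72.63, 77.97)

z-interval (σ known):
z* = 1.960 for 95% confidence

Margin of error = z* · σ/√n = 1.960 · 20.0/√215 = 2.67

CI: (75.3 - 2.67, 75.3 + 2.67) = (72.63, 77.97)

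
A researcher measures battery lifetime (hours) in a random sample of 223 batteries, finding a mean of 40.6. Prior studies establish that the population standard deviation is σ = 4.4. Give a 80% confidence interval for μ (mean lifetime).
(40.22, 40.98)

z-interval (σ known):
z* = 1.282 for 80% confidence

Margin of error = z* · σ/√n = 1.282 · 4.4/√223 = 0.38

CI: (40.6 - 0.38, 40.6 + 0.38) = (40.22, 40.98)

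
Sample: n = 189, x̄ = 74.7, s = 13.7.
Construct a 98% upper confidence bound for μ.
μ ≤ 76.76

Upper bound (one-sided):
t* = 2.068 (one-sided for 98%)
Upper bound = x̄ + t* · s/√n = 74.7 + 2.068 · 13.7/√189 = 76.76

We are 98% confident that μ ≤ 76.76.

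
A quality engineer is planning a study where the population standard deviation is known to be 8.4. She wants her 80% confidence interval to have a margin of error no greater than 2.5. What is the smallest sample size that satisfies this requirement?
n ≥ 19

For margin E ≤ 2.5:
n ≥ (z* · σ / E)²
n ≥ (1.282 · 8.4 / 2.5)²
n ≥ 18.55

Minimum n = 19 (rounding up)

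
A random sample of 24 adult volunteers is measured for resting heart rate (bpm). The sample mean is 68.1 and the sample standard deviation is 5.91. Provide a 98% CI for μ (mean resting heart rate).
(65.08, 71.12)

t-interval (σ unknown):
df = n - 1 = 23
t* = 2.500 for 98% confidence

Margin of error = t* · s/√n = 2.500 · 5.91/√24 = 3.02

CI: (65.08, 71.12)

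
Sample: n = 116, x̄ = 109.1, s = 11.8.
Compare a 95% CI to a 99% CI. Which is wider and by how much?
99% CI is wider by 1.40

df = 115
95% CI: t* = 1.981, (106.93, 111.27), width = 2 · t* · s/√n = 4.34
99% CI: t* = 2.619, (106.23, 111.97), width = 2 · t* · s/√n = 5.74

The 99% CI is wider by 5.74 - 4.34 = 1.40.
Higher confidence requires a wider interval.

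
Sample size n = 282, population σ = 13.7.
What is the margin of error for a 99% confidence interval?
Margin of error = 2.10

Margin of error = z* · σ/√n
= 2.576 · 13.7/√282
= 2.576 · 13.7/16.7929
= 2.10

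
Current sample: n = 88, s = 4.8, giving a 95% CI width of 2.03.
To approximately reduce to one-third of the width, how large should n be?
n ≈ 792

CI width ∝ 1/√n
To reduce width by factor 3, need √n to grow by 3 → need 3² = 9 times as many samples.

Current: n = 88, width = 2.03
New: n = 792, width ≈ 0.67

Width reduced by factor of 2.03/0.67 = 3.03.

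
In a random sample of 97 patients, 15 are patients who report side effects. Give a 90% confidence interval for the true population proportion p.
(0.094, 0.215)

Proportion CI:
p̂ = 15/97 = 0.15464
SE = √(p̂(1-p̂)/n) = √(0.15464 · 0.84536 / 97) = 0.03671

z* = 1.645
Margin = z* · SE = 1.645 · 0.03671 = 0.0604

CI: 0.15464 ± 0.0604 = (0.094, 0.215)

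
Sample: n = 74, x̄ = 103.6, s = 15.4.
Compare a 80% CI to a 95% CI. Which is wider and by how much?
95% CI is wider by 2.51

df = 73
80% CI: t* = 1.293, (101.29, 105.91), width = 2 · t* · s/√n = 4.63
95% CI: t* = 1.993, (100.03, 107.17), width = 2 · t* · s/√n = 7.14

The 95% CI is wider by 7.14 - 4.63 = 2.51.
Higher confidence requires a wider interval.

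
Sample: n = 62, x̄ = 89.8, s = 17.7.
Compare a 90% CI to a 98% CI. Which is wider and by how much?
98% CI is wider by 3.23

df = 61
90% CI: t* = 1.670, (86.05, 93.55), width = 2 · t* · s/√n = 7.51
98% CI: t* = 2.389, (84.43, 95.17), width = 2 · t* · s/√n = 10.74

The 98% CI is wider by 10.74 - 7.51 = 3.23.
Higher confidence requires a wider interval.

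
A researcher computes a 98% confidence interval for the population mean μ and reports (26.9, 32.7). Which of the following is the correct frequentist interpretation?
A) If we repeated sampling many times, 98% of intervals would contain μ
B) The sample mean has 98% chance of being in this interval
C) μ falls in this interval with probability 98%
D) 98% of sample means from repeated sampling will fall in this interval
A

A) Correct — this is the frequentist long-run coverage interpretation.
B) Wrong — x̄ is observed and sits in the interval by construction.
C) Wrong — μ is fixed; the randomness lives in the interval, not in μ.
D) Wrong — coverage applies to intervals containing μ, not to future x̄ values.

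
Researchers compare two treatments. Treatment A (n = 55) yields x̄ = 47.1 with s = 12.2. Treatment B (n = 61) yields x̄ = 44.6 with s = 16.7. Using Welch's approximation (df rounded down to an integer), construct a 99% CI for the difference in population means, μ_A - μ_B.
(-4.57, 9.57)

Difference: x̄₁ - x̄₂ = 2.50
SE = √(s₁²/n₁ + s₂²/n₂) = √(12.2²/55 + 16.7²/61) = 2.6978
df = 109.45 → 109 (Welch–Satterthwaite, rounded down)
t* = 2.622

CI: 2.50 ± 2.622 · 2.6978 = 2.50 ± 7.07 = (-4.57, 9.57)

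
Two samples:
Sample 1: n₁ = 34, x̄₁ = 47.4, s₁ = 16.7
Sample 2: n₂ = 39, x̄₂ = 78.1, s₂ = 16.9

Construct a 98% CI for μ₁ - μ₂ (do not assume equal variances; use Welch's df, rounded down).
(-40.09, -21.31)

Difference: x̄₁ - x̄₂ = -30.70
SE = √(s₁²/n₁ + s₂²/n₂) = √(16.7²/34 + 16.9²/39) = 3.9403
df = 69.87 → 69 (Welch–Satterthwaite, rounded down)
t* = 2.382

CI: -30.70 ± 2.382 · 3.9403 = -30.70 ± 9.39 = (-40.09, -21.31)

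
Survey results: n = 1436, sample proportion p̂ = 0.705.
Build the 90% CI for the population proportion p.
(0.685, 0.725)

Proportion CI:
SE = √(p̂(1-p̂)/n) = √(0.705 · 0.295 / 1436) = 0.01203

z* = 1.645
Margin = z* · SE = 1.645 · 0.01203 = 0.0198

CI: 0.705 ± 0.0198 = (0.685, 0.725)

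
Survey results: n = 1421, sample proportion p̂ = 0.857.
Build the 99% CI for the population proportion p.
(0.833, 0.881)

Proportion CI:
SE = √(p̂(1-p̂)/n) = √(0.857 · 0.143 / 1421) = 0.00929

z* = 2.576
Margin = z* · SE = 2.576 · 0.00929 = 0.0239

CI: 0.857 ± 0.0239 = (0.833, 0.881)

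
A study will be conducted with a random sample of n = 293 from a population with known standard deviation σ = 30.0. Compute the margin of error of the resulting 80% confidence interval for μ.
Margin of error = 2.25

Margin of error = z* · σ/√n
= 1.282 · 30.0/√293
= 1.282 · 30.0/17.1172
= 2.25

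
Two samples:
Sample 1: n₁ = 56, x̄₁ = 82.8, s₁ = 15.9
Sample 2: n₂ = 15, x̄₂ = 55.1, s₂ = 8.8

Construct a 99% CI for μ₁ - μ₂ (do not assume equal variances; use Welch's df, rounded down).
(19.30, 36.10)

Difference: x̄₁ - x̄₂ = 27.70
SE = √(s₁²/n₁ + s₂²/n₂) = √(15.9²/56 + 8.8²/15) = 3.1108
df = 41.18 → 41 (Welch–Satterthwaite, rounded down)
t* = 2.701

CI: 27.70 ± 2.701 · 3.1108 = 27.70 ± 8.40 = (19.30, 36.10)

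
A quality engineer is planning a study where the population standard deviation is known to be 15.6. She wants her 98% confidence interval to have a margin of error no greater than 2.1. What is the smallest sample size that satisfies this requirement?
n ≥ 299

For margin E ≤ 2.1:
n ≥ (z* · σ / E)²
n ≥ (2.326 · 15.6 / 2.1)²
n ≥ 298.56

Minimum n = 299 (rounding up)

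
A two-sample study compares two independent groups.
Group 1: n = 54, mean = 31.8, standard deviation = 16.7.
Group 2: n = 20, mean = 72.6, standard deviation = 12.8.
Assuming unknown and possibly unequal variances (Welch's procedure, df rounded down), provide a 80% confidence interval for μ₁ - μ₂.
(-45.55, -36.05)

Difference: x̄₁ - x̄₂ = -40.80
SE = √(s₁²/n₁ + s₂²/n₂) = √(16.7²/54 + 12.8²/20) = 3.6547
df = 44.21 → 44 (Welch–Satterthwaite, rounded down)
t* = 1.301

CI: -40.80 ± 1.301 · 3.6547 = -40.80 ± 4.75 = (-45.55, -36.05)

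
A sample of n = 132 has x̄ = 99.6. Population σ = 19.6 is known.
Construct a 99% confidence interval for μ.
(95.21, 103.99)

z-interval (σ known):
z* = 2.576 for 99% confidence

Margin of error = z* · σ/√n = 2.576 · 19.6/√132 = 4.39

CI: (99.6 - 4.39, 99.6 + 4.39) = (95.21, 103.99)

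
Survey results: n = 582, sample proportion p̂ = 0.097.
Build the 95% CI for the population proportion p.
(0.073, 0.121)

Proportion CI:
SE = √(p̂(1-p̂)/n) = √(0.097 · 0.903 / 582) = 0.01227

z* = 1.960
Margin = z* · SE = 1.960 · 0.01227 = 0.0240

CI: 0.097 ± 0.0240 = (0.073, 0.121)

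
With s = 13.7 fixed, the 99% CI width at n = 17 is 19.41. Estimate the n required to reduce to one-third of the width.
n ≈ 153

CI width ∝ 1/√n
To reduce width by factor 3, need √n to grow by 3 → need 3² = 9 times as many samples.

Current: n = 17, width = 19.41
New: n = 153, width ≈ 5.78

Width reduced by factor of 19.41/5.78 = 3.36.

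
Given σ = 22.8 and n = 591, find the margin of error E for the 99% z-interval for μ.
Margin of error = 2.42

Margin of error = z* · σ/√n
= 2.576 · 22.8/√591
= 2.576 · 22.8/24.3105
= 2.42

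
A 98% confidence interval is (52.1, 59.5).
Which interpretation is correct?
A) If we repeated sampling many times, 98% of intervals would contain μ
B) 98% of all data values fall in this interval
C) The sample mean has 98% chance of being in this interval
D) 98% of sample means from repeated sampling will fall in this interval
A

A) Correct — this is the frequentist long-run coverage interpretation.
B) Wrong — a CI is about the parameter μ, not individual data values.
C) Wrong — x̄ is observed and sits in the interval by construction.
D) Wrong — coverage applies to intervals containing μ, not to future x̄ values.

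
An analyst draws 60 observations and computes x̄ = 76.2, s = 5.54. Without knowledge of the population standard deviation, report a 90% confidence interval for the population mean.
(75.00, 77.40)

t-interval (σ unknown):
df = n - 1 = 59
t* = 1.671 for 90% confidence

Margin of error = t* · s/√n = 1.671 · 5.54/√60 = 1.20

CI: (75.00, 77.40)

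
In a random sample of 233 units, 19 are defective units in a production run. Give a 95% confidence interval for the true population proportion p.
(0.046, 0.117)

Proportion CI:
p̂ = 19/233 = 0.08155
SE = √(p̂(1-p̂)/n) = √(0.08155 · 0.91845 / 233) = 0.01793

z* = 1.960
Margin = z* · SE = 1.960 · 0.01793 = 0.0351

CI: 0.08155 ± 0.0351 = (0.046, 0.117)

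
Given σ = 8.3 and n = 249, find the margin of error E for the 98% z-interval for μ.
Margin of error = 1.22

Margin of error = z* · σ/√n
= 2.326 · 8.3/√249
= 2.326 · 8.3/15.7797
= 1.22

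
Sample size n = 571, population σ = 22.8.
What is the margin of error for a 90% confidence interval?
Margin of error = 1.57

Margin of error = z* · σ/√n
= 1.645 · 22.8/√571
= 1.645 · 22.8/23.8956
= 1.57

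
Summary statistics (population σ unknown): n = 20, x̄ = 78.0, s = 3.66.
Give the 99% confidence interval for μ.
(75.66, 80.34)

t-interval (σ unknown):
df = n - 1 = 19
t* = 2.861 for 99% confidence

Margin of error = t* · s/√n = 2.861 · 3.66/√20 = 2.34

CI: (75.66, 80.34)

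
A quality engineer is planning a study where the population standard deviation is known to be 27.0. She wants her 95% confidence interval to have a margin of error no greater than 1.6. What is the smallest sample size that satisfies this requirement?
n ≥ 1094

For margin E ≤ 1.6:
n ≥ (z* · σ / E)²
n ≥ (1.960 · 27.0 / 1.6)²
n ≥ 1093.96

Minimum n = 1094 (rounding up)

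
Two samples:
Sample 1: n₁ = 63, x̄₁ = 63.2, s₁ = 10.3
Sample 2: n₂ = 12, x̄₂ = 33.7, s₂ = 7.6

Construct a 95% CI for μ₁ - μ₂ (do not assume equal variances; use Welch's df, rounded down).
(24.16, 34.84)

Difference: x̄₁ - x̄₂ = 29.50
SE = √(s₁²/n₁ + s₂²/n₂) = √(10.3²/63 + 7.6²/12) = 2.5490
df = 19.62 → 19 (Welch–Satterthwaite, rounded down)
t* = 2.093

CI: 29.50 ± 2.093 · 2.5490 = 29.50 ± 5.34 = (24.16, 34.84)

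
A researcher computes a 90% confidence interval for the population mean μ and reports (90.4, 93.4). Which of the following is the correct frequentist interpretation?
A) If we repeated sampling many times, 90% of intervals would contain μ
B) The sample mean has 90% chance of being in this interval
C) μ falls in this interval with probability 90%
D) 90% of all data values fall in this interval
A

A) Correct — this is the frequentist long-run coverage interpretation.
B) Wrong — x̄ is observed and sits in the interval by construction.
C) Wrong — μ is fixed; the randomness lives in the interval, not in μ.
D) Wrong — a CI is about the parameter μ, not individual data values.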